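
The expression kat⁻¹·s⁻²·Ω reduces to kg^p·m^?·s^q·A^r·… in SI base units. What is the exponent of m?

2

kat = mol/s = s⁻¹·mol (catalytic activity).
So kat⁻¹ = s·mol⁻¹.
Ω = V/A (resistance = voltage per current),
    = kg·m²·s⁻³·A⁻².
Combining: kat⁻¹·s⁻²·Ω = (s·mol⁻¹) · s⁻² · (kg·m²·s⁻³·A⁻²) = kg·m²·s⁻⁴·A⁻²·mol⁻¹.
The exponent of m is 2.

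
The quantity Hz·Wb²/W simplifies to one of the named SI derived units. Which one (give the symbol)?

Hz = s⁻¹.
W = kg·m²·s⁻³.
So W⁻¹ = kg⁻¹·m⁻²·s³.
Wb = kg·m²·s⁻²·A⁻¹.
So Wb² = kg²·m⁴·s⁻⁴·A⁻².
Combining: Hz·W⁻¹·Wb² = s⁻¹ · (kg⁻¹·m⁻²·s³) · (kg²·m⁴·s⁻⁴·A⁻²) = kg·m²·s⁻²·A⁻².
kg·m²·s⁻²·A⁻² is the base-SI form of the henry.

H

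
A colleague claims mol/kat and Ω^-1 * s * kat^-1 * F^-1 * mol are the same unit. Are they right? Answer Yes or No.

Left side:
  kat = mol/s = s⁻¹·mol (catalytic activity).
  So kat⁻¹ = s·mol⁻¹.
  Combining: kat⁻¹·mol = (s·mol⁻¹) · mol = s.
Right side:
  Ω = kg·m²·s⁻³·A⁻².
  So Ω⁻¹ = kg⁻¹·m⁻²·s³·A².
  kat = s⁻¹·mol.
  So kat⁻¹ = s·mol⁻¹.
  F = kg⁻¹·m⁻²·s⁴·A².
  So F⁻¹ = kg·m²·s⁻⁴·A⁻².
  Combining: Ω⁻¹·s·kat⁻¹·F⁻¹·mol = (kg⁻¹·m⁻²·s³·A²) · s · (s·mol⁻¹) · (kg·m²·s⁻⁴·A⁻²) · mol = s.
Both reduce to s.

Yes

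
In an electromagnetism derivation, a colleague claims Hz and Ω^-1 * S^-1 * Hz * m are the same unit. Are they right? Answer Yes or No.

No

Left side:
  Hz = 1/s = s⁻¹ (frequency is cycles per second).
Right side:
  Ω = kg·m²·s⁻³·A⁻².
  So Ω⁻¹ = kg⁻¹·m⁻²·s³·A².
  S = kg⁻¹·m⁻²·s³·A².
  So S⁻¹ = kg·m²·s⁻³·A⁻².
  Hz = s⁻¹.
  Combining: Ω⁻¹·S⁻¹·Hz·m = (kg⁻¹·m⁻²·s³·A²) · (kg·m²·s⁻³·A⁻²) · s⁻¹ · m = m·s⁻¹.
Left is s⁻¹; right is m·s⁻¹ — different.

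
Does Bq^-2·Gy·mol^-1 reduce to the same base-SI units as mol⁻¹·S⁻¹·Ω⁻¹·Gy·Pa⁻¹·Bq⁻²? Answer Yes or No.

Left side:
  Bq = s⁻¹.
  So Bq⁻² = s².
  Gy = m²·s⁻².
  Combining: Bq⁻²·Gy·mol⁻¹ = s² · (m²·s⁻²) · mol⁻¹ = m²·mol⁻¹.
Right side:
  S = 1/Ω (conductance is reciprocal resistance),
      = kg⁻¹·m⁻²·s³·A².
  So S⁻¹ = kg·m²·s⁻³·A⁻².
  Ω = V/A (resistance = voltage per current),
      = kg·m²·s⁻³·A⁻².
  So Ω⁻¹ = kg⁻¹·m⁻²·s³·A².
  Gy = J/kg (absorbed dose = energy per mass),
      = m²·s⁻².
  Pa = N/m² (pressure = force per area),
      = kg·m⁻¹·s⁻².
  So Pa⁻¹ = kg⁻¹·m·s².
  Bq = 1/s = s⁻¹ (activity is decays per second).
  So Bq⁻² = s².
  Combining: mol⁻¹·S⁻¹·Ω⁻¹·Gy·Pa⁻¹·Bq⁻² = mol⁻¹ · (kg·m²·s⁻³·A⁻²) · (kg⁻¹·m⁻²·s³·A²) · (m²·s⁻²) · (kg⁻¹·m·s²) · s² = kg⁻¹·m³·s²·mol⁻¹.
Left is m²·mol⁻¹; right is kg⁻¹·m³·s²·mol⁻¹ — different.

No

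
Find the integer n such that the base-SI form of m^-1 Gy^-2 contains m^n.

-5

Gy = J/kg (absorbed dose = energy per mass),
    = m²·s⁻².
So Gy⁻² = m⁻⁴·s⁴.
Combining: m⁻¹·Gy⁻² = m⁻¹ · (m⁻⁴·s⁴) = m⁻⁵·s⁴.
The exponent of m is -5.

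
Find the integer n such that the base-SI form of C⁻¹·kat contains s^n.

-2

C = A·s = s·A (charge = current × time).
So C⁻¹ = s⁻¹·A⁻¹.
kat = mol/s = s⁻¹·mol (catalytic activity).
Combining: C⁻¹·kat = (s⁻¹·A⁻¹) · (s⁻¹·mol) = s⁻²·A⁻¹·mol.
The exponent of s is -2.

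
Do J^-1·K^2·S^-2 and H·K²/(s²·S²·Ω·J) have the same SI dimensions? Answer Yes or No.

Left side:
  J = kg·m²·s⁻².
  So J⁻¹ = kg⁻¹·m⁻²·s².
  S = kg⁻¹·m⁻²·s³·A².
  So S⁻² = kg²·m⁴·s⁻⁶·A⁻⁴.
  Combining: J⁻¹·K²·S⁻² = (kg⁻¹·m⁻²·s²) · K² · (kg²·m⁴·s⁻⁶·A⁻⁴) = kg·m²·s⁻⁴·A⁻⁴·K².
Right side:
  S = 1/Ω (conductance is reciprocal resistance),
      = kg⁻¹·m⁻²·s³·A².
  So S⁻² = kg²·m⁴·s⁻⁶·A⁻⁴.
  H = Wb/A (inductance = flux per current),
      = kg·m²·s⁻²·A⁻².
  Ω = V/A (resistance = voltage per current),
      = kg·m²·s⁻³·A⁻².
  So Ω⁻¹ = kg⁻¹·m⁻²·s³·A².
  J = N·m (work = force × distance),
      = kg·m²·s⁻².
  So J⁻¹ = kg⁻¹·m⁻²·s².
  Combining: s⁻²·S⁻²·H·Ω⁻¹·J⁻¹·K² = s⁻² · (kg²·m⁴·s⁻⁶·A⁻⁴) · (kg·m²·s⁻²·A⁻²) · (kg⁻¹·m⁻²·s³·A²) · (kg⁻¹·m⁻²·s²) · K² = kg·m²·s⁻⁵·A⁻⁴·K².
Left is kg·m²·s⁻⁴·A⁻⁴·K²; right is kg·m²·s⁻⁵·A⁻⁴·K² — different.

No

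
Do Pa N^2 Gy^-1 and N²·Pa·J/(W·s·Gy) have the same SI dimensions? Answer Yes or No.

Left side:
  Pa = kg·m⁻¹·s⁻².
  N = kg·m·s⁻².
  So N² = kg²·m²·s⁻⁴.
  Gy = m²·s⁻².
  So Gy⁻¹ = m⁻²·s².
  Combining: Pa·N²·Gy⁻¹ = (kg·m⁻¹·s⁻²) · (kg²·m²·s⁻⁴) · (m⁻²·s²) = kg³·m⁻¹·s⁻⁴.
Right side:
  W = kg·m²·s⁻³.
  So W⁻¹ = kg⁻¹·m⁻²·s³.
  N = kg·m·s⁻².
  So N² = kg²·m²·s⁻⁴.
  Pa = kg·m⁻¹·s⁻².
  J = kg·m²·s⁻².
  Gy = m²·s⁻².
  So Gy⁻¹ = m⁻²·s².
  Combining: W⁻¹·N²·Pa·s⁻¹·J·Gy⁻¹ = (kg⁻¹·m⁻²·s³) · (kg²·m²·s⁻⁴) · (kg·m⁻¹·s⁻²) · s⁻¹ · (kg·m²·s⁻²) · (m⁻²·s²) = kg³·m⁻¹·s⁻⁴.
Both reduce to kg³·m⁻¹·s⁻⁴.

Yes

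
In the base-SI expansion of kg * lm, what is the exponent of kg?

lm = cd·sr = cd (luminous flux; sr is dimensionless).
Combining: kg·lm = kg · cd = kg·cd.
The exponent of kg is 1.

1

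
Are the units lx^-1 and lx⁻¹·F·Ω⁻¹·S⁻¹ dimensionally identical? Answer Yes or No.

No

Left side:
  lx = m⁻²·cd.
  So lx⁻¹ = m²·cd⁻¹.
Right side:
  lx = lm/m² (illuminance = luminous flux per area),
      = m⁻²·cd.
  So lx⁻¹ = m²·cd⁻¹.
  F = C/V (capacitance = charge per voltage),
      = A·s/(kg·m²·s⁻³·A⁻¹) (substituting C and V),
      = kg⁻¹·m⁻²·s⁴·A².
  Ω = V/A (resistance = voltage per current),
      = kg·m²·s⁻³·A⁻².
  So Ω⁻¹ = kg⁻¹·m⁻²·s³·A².
  S = 1/Ω (conductance is reciprocal resistance),
      = kg⁻¹·m⁻²·s³·A².
  So S⁻¹ = kg·m²·s⁻³·A⁻².
  Combining: lx⁻¹·F·Ω⁻¹·S⁻¹ = (m²·cd⁻¹) · (kg⁻¹·m⁻²·s⁴·A²) · (kg⁻¹·m⁻²·s³·A²) · (kg·m²·s⁻³·A⁻²) = kg⁻¹·s⁴·A²·cd⁻¹.
Left is m²·cd⁻¹; right is kg⁻¹·s⁴·A²·cd⁻¹ — different.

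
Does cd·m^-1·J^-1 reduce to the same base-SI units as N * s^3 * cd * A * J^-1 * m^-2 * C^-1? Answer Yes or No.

No

Left side:
  J = N·m (work = force × distance),
      = kg·m²·s⁻².
  So J⁻¹ = kg⁻¹·m⁻²·s².
  Combining: cd·m⁻¹·J⁻¹ = cd · m⁻¹ · (kg⁻¹·m⁻²·s²) = kg⁻¹·m⁻³·s²·cd.
Right side:
  N = kg·m·s⁻².
  J = kg·m²·s⁻².
  So J⁻¹ = kg⁻¹·m⁻²·s².
  C = s·A.
  So C⁻¹ = s⁻¹·A⁻¹.
  Combining: N·s³·cd·A·J⁻¹·m⁻²·C⁻¹ = (kg·m·s⁻²) · s³ · cd · A · (kg⁻¹·m⁻²·s²) · m⁻² · (s⁻¹·A⁻¹) = m⁻³·s²·cd.
Left is kg⁻¹·m⁻³·s²·cd; right is m⁻³·s²·cd — different.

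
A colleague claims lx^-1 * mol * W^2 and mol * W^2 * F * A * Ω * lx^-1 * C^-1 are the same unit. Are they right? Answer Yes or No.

Yes

Left side:
  lx = lm/m² (illuminance = luminous flux per area),
      = m⁻²·cd.
  So lx⁻¹ = m²·cd⁻¹.
  W = J/s (power = energy per time),
      = kg·m²·s⁻³.
  So W² = kg²·m⁴·s⁻⁶.
  Combining: lx⁻¹·mol·W² = (m²·cd⁻¹) · mol · (kg²·m⁴·s⁻⁶) = kg²·m⁶·s⁻⁶·mol·cd⁻¹.
Right side:
  W = J/s (power = energy per time),
      = kg·m²·s⁻³.
  So W² = kg²·m⁴·s⁻⁶.
  F = C/V (capacitance = charge per voltage),
      = A·s/(kg·m²·s⁻³·A⁻¹) (substituting C and V),
      = kg⁻¹·m⁻²·s⁴·A².
  Ω = V/A (resistance = voltage per current),
      = kg·m²·s⁻³·A⁻².
  lx = lm/m² (illuminance = luminous flux per area),
      = m⁻²·cd.
  So lx⁻¹ = m²·cd⁻¹.
  C = A·s = s·A (charge = current × time).
  So C⁻¹ = s⁻¹·A⁻¹.
  Combining: mol·W²·F·A·Ω·lx⁻¹·C⁻¹ = mol · (kg²·m⁴·s⁻⁶) · (kg⁻¹·m⁻²·s⁴·A²) · A · (kg·m²·s⁻³·A⁻²) · (m²·cd⁻¹) · (s⁻¹·A⁻¹) = kg²·m⁶·s⁻⁶·mol·cd⁻¹.
Both reduce to kg²·m⁶·s⁻⁶·mol·cd⁻¹.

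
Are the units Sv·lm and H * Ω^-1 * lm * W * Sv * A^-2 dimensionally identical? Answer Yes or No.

No

Left side:
  Sv = m²·s⁻².
  lm = cd.
  Combining: Sv·lm = (m²·s⁻²) · cd = m²·s⁻²·cd.
Right side:
  H = Wb/A (inductance = flux per current),
      = kg·m²·s⁻²·A⁻².
  Ω = V/A (resistance = voltage per current),
      = kg·m²·s⁻³·A⁻².
  So Ω⁻¹ = kg⁻¹·m⁻²·s³·A².
  lm = cd·sr = cd (luminous flux; sr is dimensionless).
  W = J/s (power = energy per time),
      = kg·m²·s⁻³.
  Sv = J/kg (equivalent dose = energy per mass),
      = m²·s⁻².
  Combining: H·Ω⁻¹·lm·W·Sv·A⁻² = (kg·m²·s⁻²·A⁻²) · (kg⁻¹·m⁻²·s³·A²) · cd · (kg·m²·s⁻³) · (m²·s⁻²) · A⁻² = kg·m⁴·s⁻⁴·A⁻²·cd.
Left is m²·s⁻²·cd; right is kg·m⁴·s⁻⁴·A⁻²·cd — different.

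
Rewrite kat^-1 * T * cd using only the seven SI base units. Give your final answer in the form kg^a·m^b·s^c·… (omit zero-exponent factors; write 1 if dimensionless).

kg·s⁻¹·A⁻¹·mol⁻¹·cd

kat = mol/s = s⁻¹·mol (catalytic activity).
So kat⁻¹ = s·mol⁻¹.
T = Wb/m² (flux density = flux per area),
    = kg·s⁻²·A⁻¹.
Combining: kat⁻¹·T·cd = (s·mol⁻¹) · (kg·s⁻²·A⁻¹) · cd = kg·s⁻¹·A⁻¹·mol⁻¹·cd.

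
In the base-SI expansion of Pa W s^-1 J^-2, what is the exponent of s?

Pa = N/m² (pressure = force per area),
    = kg·m⁻¹·s⁻².
W = J/s (power = energy per time),
    = kg·m²·s⁻³.
J = N·m (work = force × distance),
    = kg·m²·s⁻².
So J⁻² = kg⁻²·m⁻⁴·s⁴.
Combining: Pa·W·s⁻¹·J⁻² = (kg·m⁻¹·s⁻²) · (kg·m²·s⁻³) · s⁻¹ · (kg⁻²·m⁻⁴·s⁴) = m⁻³·s⁻².
The exponent of s is -2.

-2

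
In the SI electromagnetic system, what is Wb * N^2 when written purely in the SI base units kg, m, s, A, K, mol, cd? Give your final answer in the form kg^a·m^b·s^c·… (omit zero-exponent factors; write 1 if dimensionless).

Wb = V·s (flux: a volt is a weber per second),
    = kg·m²·s⁻²·A⁻¹.
N = kg·m/s² = kg·m·s⁻² (force = mass × acceleration).
So N² = kg²·m²·s⁻⁴.
Combining: Wb·N² = (kg·m²·s⁻²·A⁻¹) · (kg²·m²·s⁻⁴) = kg³·m⁴·s⁻⁶·A⁻¹.

kg³·m⁴·s⁻⁶·A⁻¹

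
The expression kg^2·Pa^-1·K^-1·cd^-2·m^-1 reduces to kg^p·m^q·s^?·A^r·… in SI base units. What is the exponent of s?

2

Pa = kg·m⁻¹·s⁻².
So Pa⁻¹ = kg⁻¹·m·s².
Combining: kg²·Pa⁻¹·K⁻¹·cd⁻²·m⁻¹ = kg² · (kg⁻¹·m·s²) · K⁻¹ · cd⁻² · m⁻¹ = kg·s²·K⁻¹·cd⁻².
The exponent of s is 2.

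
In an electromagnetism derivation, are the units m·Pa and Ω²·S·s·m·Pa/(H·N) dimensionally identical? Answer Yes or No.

No

Left side:
  Pa = N/m² (pressure = force per area),
      = kg·m⁻¹·s⁻².
  Combining: m·Pa = m · (kg·m⁻¹·s⁻²) = kg·s⁻².
Right side:
  Ω = V/A (resistance = voltage per current),
      = kg·m²·s⁻³·A⁻².
  So Ω² = kg²·m⁴·s⁻⁶·A⁻⁴.
  S = 1/Ω (conductance is reciprocal resistance),
      = kg⁻¹·m⁻²·s³·A².
  H = Wb/A (inductance = flux per current),
      = kg·m²·s⁻²·A⁻².
  So H⁻¹ = kg⁻¹·m⁻²·s²·A².
  N = kg·m/s² = kg·m·s⁻² (force = mass × acceleration).
  So N⁻¹ = kg⁻¹·m⁻¹·s².
  Pa = N/m² (pressure = force per area),
      = kg·m⁻¹·s⁻².
  Combining: Ω²·S·H⁻¹·s·N⁻¹·m·Pa = (kg²·m⁴·s⁻⁶·A⁻⁴) · (kg⁻¹·m⁻²·s³·A²) · (kg⁻¹·m⁻²·s²·A²) · s · (kg⁻¹·m⁻¹·s²) · m · (kg·m⁻¹·s⁻²) = m⁻¹.
Left is kg·s⁻²; right is m⁻¹ — different.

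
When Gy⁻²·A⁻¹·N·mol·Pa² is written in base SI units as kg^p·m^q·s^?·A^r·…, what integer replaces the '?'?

Gy = m²·s⁻².
So Gy⁻² = m⁻⁴·s⁴.
N = kg·m·s⁻².
Pa = kg·m⁻¹·s⁻².
So Pa² = kg²·m⁻²·s⁻⁴.
Combining: Gy⁻²·A⁻¹·N·mol·Pa² = (m⁻⁴·s⁴) · A⁻¹ · (kg·m·s⁻²) · mol · (kg²·m⁻²·s⁻⁴) = kg³·m⁻⁵·s⁻²·A⁻¹·mol.
The exponent of s is -2.

-2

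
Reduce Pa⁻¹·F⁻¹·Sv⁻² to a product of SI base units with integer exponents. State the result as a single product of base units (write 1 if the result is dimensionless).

m⁻¹·s²·A⁻²

Pa = N/m² (pressure = force per area),
    = kg·m⁻¹·s⁻².
So Pa⁻¹ = kg⁻¹·m·s².
F = C/V (capacitance = charge per voltage),
    = A·s/(kg·m²·s⁻³·A⁻¹) (substituting C and V),
    = kg⁻¹·m⁻²·s⁴·A².
So F⁻¹ = kg·m²·s⁻⁴·A⁻².
Sv = J/kg (equivalent dose = energy per mass),
    = m²·s⁻².
So Sv⁻² = m⁻⁴·s⁴.
Combining: Pa⁻¹·F⁻¹·Sv⁻² = (kg⁻¹·m·s²) · (kg·m²·s⁻⁴·A⁻²) · (m⁻⁴·s⁴) = m⁻¹·s²·A⁻².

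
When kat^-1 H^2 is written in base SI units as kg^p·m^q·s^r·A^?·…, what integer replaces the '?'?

-4

kat = mol/s = s⁻¹·mol (catalytic activity).
So kat⁻¹ = s·mol⁻¹.
H = Wb/A (inductance = flux per current),
    = kg·m²·s⁻²·A⁻².
So H² = kg²·m⁴·s⁻⁴·A⁻⁴.
Combining: kat⁻¹·H² = (s·mol⁻¹) · (kg²·m⁴·s⁻⁴·A⁻⁴) = kg²·m⁴·s⁻³·A⁻⁴·mol⁻¹.
The exponent of A is -4.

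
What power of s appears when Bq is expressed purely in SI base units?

-1

Bq = s⁻¹.
The exponent of s is -1.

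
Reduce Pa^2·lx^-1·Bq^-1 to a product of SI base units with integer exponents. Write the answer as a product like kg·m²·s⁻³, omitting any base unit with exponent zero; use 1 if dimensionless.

Pa = N/m² (pressure = force per area),
    = kg·m⁻¹·s⁻².
So Pa² = kg²·m⁻²·s⁻⁴.
lx = lm/m² (illuminance = luminous flux per area),
    = m⁻²·cd.
So lx⁻¹ = m²·cd⁻¹.
Bq = 1/s = s⁻¹ (activity is decays per second).
So Bq⁻¹ = s.
Combining: Pa²·lx⁻¹·Bq⁻¹ = (kg²·m⁻²·s⁻⁴) · (m²·cd⁻¹) · s = kg²·s⁻³·cd⁻¹.

kg²·s⁻³·cd⁻¹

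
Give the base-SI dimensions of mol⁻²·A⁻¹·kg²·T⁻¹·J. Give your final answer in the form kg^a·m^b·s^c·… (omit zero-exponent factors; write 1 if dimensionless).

T = Wb/m² (flux density = flux per area),
    = kg·s⁻²·A⁻¹.
So T⁻¹ = kg⁻¹·s²·A.
J = N·m (work = force × distance),
    = kg·m²·s⁻².
Combining: mol⁻²·A⁻¹·kg²·T⁻¹·J = mol⁻² · A⁻¹ · kg² · (kg⁻¹·s²·A) · (kg·m²·s⁻²) = kg²·m²·mol⁻².

kg²·m²·mol⁻²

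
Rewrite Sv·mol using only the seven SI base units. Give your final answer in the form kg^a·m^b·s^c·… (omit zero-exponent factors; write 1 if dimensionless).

m²·s⁻²·mol

Sv = m²·s⁻².
Combining: Sv·mol = (m²·s⁻²) · mol = m²·s⁻²·mol.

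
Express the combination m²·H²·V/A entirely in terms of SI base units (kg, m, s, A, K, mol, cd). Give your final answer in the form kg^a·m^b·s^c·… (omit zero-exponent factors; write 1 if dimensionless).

H = Wb/A (inductance = flux per current),
    = kg·m²·s⁻²·A⁻².
So H² = kg²·m⁴·s⁻⁴·A⁻⁴.
V = W/A (potential = power per current),
    = kg·m²·s⁻³·A⁻¹.
Combining: A⁻¹·m²·H²·V = A⁻¹ · m² · (kg²·m⁴·s⁻⁴·A⁻⁴) · (kg·m²·s⁻³·A⁻¹) = kg³·m⁸·s⁻⁷·A⁻⁶.

kg³·m⁸·s⁻⁷·A⁻⁶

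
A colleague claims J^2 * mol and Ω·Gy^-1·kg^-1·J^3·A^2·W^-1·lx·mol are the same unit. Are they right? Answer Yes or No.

Left side:
  J = N·m (work = force × distance),
      = kg·m²·s⁻².
  So J² = kg²·m⁴·s⁻⁴.
  Combining: J²·mol = (kg²·m⁴·s⁻⁴) · mol = kg²·m⁴·s⁻⁴·mol.
Right side:
  Ω = V/A (resistance = voltage per current),
      = kg·m²·s⁻³·A⁻².
  Gy = J/kg (absorbed dose = energy per mass),
      = m²·s⁻².
  So Gy⁻¹ = m⁻²·s².
  J = N·m (work = force × distance),
      = kg·m²·s⁻².
  So J³ = kg³·m⁶·s⁻⁶.
  W = J/s (power = energy per time),
      = kg·m²·s⁻³.
  So W⁻¹ = kg⁻¹·m⁻²·s³.
  lx = lm/m² (illuminance = luminous flux per area),
      = m⁻²·cd.
  Combining: Ω·Gy⁻¹·kg⁻¹·J³·A²·W⁻¹·lx·mol = (kg·m²·s⁻³·A⁻²) · (m⁻²·s²) · kg⁻¹ · (kg³·m⁶·s⁻⁶) · A² · (kg⁻¹·m⁻²·s³) · (m⁻²·cd) · mol = kg²·m²·s⁻⁴·mol·cd.
Left is kg²·m⁴·s⁻⁴·mol; right is kg²·m²·s⁻⁴·mol·cd — different.

No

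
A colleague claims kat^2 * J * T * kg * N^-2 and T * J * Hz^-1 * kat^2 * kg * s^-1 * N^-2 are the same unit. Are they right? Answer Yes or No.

Yes

Left side:
  kat = mol/s = s⁻¹·mol (catalytic activity).
  So kat² = s⁻²·mol².
  J = N·m (work = force × distance),
      = kg·m²·s⁻².
  T = Wb/m² (flux density = flux per area),
      = kg·s⁻²·A⁻¹.
  N = kg·m/s² = kg·m·s⁻² (force = mass × acceleration).
  So N⁻² = kg⁻²·m⁻²·s⁴.
  Combining: kat²·J·T·kg·N⁻² = (s⁻²·mol²) · (kg·m²·s⁻²) · (kg·s⁻²·A⁻¹) · kg · (kg⁻²·m⁻²·s⁴) = kg·s⁻²·A⁻¹·mol².
Right side:
  T = kg·s⁻²·A⁻¹.
  J = kg·m²·s⁻².
  Hz = s⁻¹.
  So Hz⁻¹ = s.
  kat = s⁻¹·mol.
  So kat² = s⁻²·mol².
  N = kg·m·s⁻².
  So N⁻² = kg⁻²·m⁻²·s⁴.
  Combining: T·J·Hz⁻¹·kat²·kg·s⁻¹·N⁻² = (kg·s⁻²·A⁻¹) · (kg·m²·s⁻²) · s · (s⁻²·mol²) · kg · s⁻¹ · (kg⁻²·m⁻²·s⁴) = kg·s⁻²·A⁻¹·mol².
Both reduce to kg·s⁻²·A⁻¹·mol².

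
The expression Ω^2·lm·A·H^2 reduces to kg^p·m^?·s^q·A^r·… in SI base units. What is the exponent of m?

Ω = kg·m²·s⁻³·A⁻².
So Ω² = kg²·m⁴·s⁻⁶·A⁻⁴.
lm = cd.
H = kg·m²·s⁻²·A⁻².
So H² = kg²·m⁴·s⁻⁴·A⁻⁴.
Combining: Ω²·lm·A·H² = (kg²·m⁴·s⁻⁶·A⁻⁴) · cd · A · (kg²·m⁴·s⁻⁴·A⁻⁴) = kg⁴·m⁸·s⁻¹⁰·A⁻⁷·cd.
The exponent of m is 8.

8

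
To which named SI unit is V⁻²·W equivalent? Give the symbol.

V = W/A (potential = power per current),
    = kg·m²·s⁻³·A⁻¹.
So V⁻² = kg⁻²·m⁻⁴·s⁶·A².
W = J/s (power = energy per time),
    = kg·m²·s⁻³.
Combining: V⁻²·W = (kg⁻²·m⁻⁴·s⁶·A²) · (kg·m²·s⁻³) = kg⁻¹·m⁻²·s³·A².
kg⁻¹·m⁻²·s³·A² is the base-SI form of the siemens.

S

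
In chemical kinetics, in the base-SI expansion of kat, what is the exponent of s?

-1

kat = s⁻¹·mol.
The exponent of s is -1.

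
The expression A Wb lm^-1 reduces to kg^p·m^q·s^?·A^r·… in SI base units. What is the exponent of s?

-2

Wb = V·s (flux: a volt is a weber per second),
    = kg·m²·s⁻²·A⁻¹.
lm = cd·sr = cd (luminous flux; sr is dimensionless).
So lm⁻¹ = cd⁻¹.
Combining: A·Wb·lm⁻¹ = A · (kg·m²·s⁻²·A⁻¹) · cd⁻¹ = kg·m²·s⁻²·cd⁻¹.
The exponent of s is -2.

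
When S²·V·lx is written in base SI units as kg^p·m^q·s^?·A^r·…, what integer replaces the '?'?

S = kg⁻¹·m⁻²·s³·A².
So S² = kg⁻²·m⁻⁴·s⁶·A⁴.
V = kg·m²·s⁻³·A⁻¹.
lx = m⁻²·cd.
Combining: S²·V·lx = (kg⁻²·m⁻⁴·s⁶·A⁴) · (kg·m²·s⁻³·A⁻¹) · (m⁻²·cd) = kg⁻¹·m⁻⁴·s³·A³·cd.
The exponent of s is 3.

3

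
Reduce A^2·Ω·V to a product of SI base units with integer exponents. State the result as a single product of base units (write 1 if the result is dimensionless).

Ω = kg·m²·s⁻³·A⁻².
V = kg·m²·s⁻³·A⁻¹.
Combining: A²·Ω·V = A² · (kg·m²·s⁻³·A⁻²) · (kg·m²·s⁻³·A⁻¹) = kg²·m⁴·s⁻⁶·A⁻¹.

kg²·m⁴·s⁻⁶·A⁻¹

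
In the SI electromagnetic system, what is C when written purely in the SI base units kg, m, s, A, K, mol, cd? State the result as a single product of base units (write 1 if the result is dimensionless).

s·A

C = A·s = s·A (charge = current × time).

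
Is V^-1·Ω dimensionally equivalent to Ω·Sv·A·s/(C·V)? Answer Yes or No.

No

Left side:
  V = kg·m²·s⁻³·A⁻¹.
  So V⁻¹ = kg⁻¹·m⁻²·s³·A.
  Ω = kg·m²·s⁻³·A⁻².
  Combining: V⁻¹·Ω = (kg⁻¹·m⁻²·s³·A) · (kg·m²·s⁻³·A⁻²) = A⁻¹.
Right side:
  Ω = V/A (resistance = voltage per current),
      = kg·m²·s⁻³·A⁻².
  C = A·s = s·A (charge = current × time).
  So C⁻¹ = s⁻¹·A⁻¹.
  V = W/A (potential = power per current),
      = kg·m²·s⁻³·A⁻¹.
  So V⁻¹ = kg⁻¹·m⁻²·s³·A.
  Sv = J/kg (equivalent dose = energy per mass),
      = m²·s⁻².
  Combining: Ω·C⁻¹·V⁻¹·Sv·A·s = (kg·m²·s⁻³·A⁻²) · (s⁻¹·A⁻¹) · (kg⁻¹·m⁻²·s³·A) · (m²·s⁻²) · A · s = m²·s⁻²·A⁻¹.
Left is A⁻¹; right is m²·s⁻²·A⁻¹ — different.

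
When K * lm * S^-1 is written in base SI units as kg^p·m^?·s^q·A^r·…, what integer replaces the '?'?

lm = cd·sr = cd (luminous flux; sr is dimensionless).
S = 1/Ω (conductance is reciprocal resistance),
    = kg⁻¹·m⁻²·s³·A².
So S⁻¹ = kg·m²·s⁻³·A⁻².
Combining: K·lm·S⁻¹ = K · cd · (kg·m²·s⁻³·A⁻²) = kg·m²·s⁻³·A⁻²·K·cd.
The exponent of m is 2.

2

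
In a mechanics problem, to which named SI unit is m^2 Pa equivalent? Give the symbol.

N

Pa = N/m² (pressure = force per area),
    = kg·m⁻¹·s⁻².
Combining: m²·Pa = m² · (kg·m⁻¹·s⁻²) = kg·m·s⁻².
kg·m·s⁻² is the base-SI form of the newton.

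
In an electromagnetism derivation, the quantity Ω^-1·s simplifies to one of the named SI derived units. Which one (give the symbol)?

Ω = kg·m²·s⁻³·A⁻².
So Ω⁻¹ = kg⁻¹·m⁻²·s³·A².
Combining: Ω⁻¹·s = (kg⁻¹·m⁻²·s³·A²) · s = kg⁻¹·m⁻²·s⁴·A².
kg⁻¹·m⁻²·s⁴·A² is the base-SI form of the farad.

F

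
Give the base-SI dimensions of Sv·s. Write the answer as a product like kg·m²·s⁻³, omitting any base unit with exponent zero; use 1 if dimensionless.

Sv = J/kg (equivalent dose = energy per mass),
    = m²·s⁻².
Combining: Sv·s = (m²·s⁻²) · s = m²·s⁻¹.

m²·s⁻¹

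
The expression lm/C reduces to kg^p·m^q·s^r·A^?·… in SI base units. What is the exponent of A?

lm = cd.
C = s·A.
So C⁻¹ = s⁻¹·A⁻¹.
Combining: lm·C⁻¹ = cd · (s⁻¹·A⁻¹) = s⁻¹·A⁻¹·cd.
The exponent of A is -1.

-1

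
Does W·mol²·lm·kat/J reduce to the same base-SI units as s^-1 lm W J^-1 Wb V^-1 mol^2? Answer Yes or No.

No

Left side:
  W = kg·m²·s⁻³.
  lm = cd.
  kat = s⁻¹·mol.
  J = kg·m²·s⁻².
  So J⁻¹ = kg⁻¹·m⁻²·s².
  Combining: W·mol²·lm·kat·J⁻¹ = (kg·m²·s⁻³) · mol² · cd · (s⁻¹·mol) · (kg⁻¹·m⁻²·s²) = s⁻²·mol³·cd.
Right side:
  lm = cd·sr = cd (luminous flux; sr is dimensionless).
  W = J/s (power = energy per time),
      = kg·m²·s⁻³.
  J = N·m (work = force × distance),
      = kg·m²·s⁻².
  So J⁻¹ = kg⁻¹·m⁻²·s².
  Wb = V·s (flux: a volt is a weber per second),
      = kg·m²·s⁻²·A⁻¹.
  V = W/A (potential = power per current),
      = kg·m²·s⁻³·A⁻¹.
  So V⁻¹ = kg⁻¹·m⁻²·s³·A.
  Combining: s⁻¹·lm·W·J⁻¹·Wb·V⁻¹·mol² = s⁻¹ · cd · (kg·m²·s⁻³) · (kg⁻¹·m⁻²·s²) · (kg·m²·s⁻²·A⁻¹) · (kg⁻¹·m⁻²·s³·A) · mol² = s⁻¹·mol²·cd.
Left is s⁻²·mol³·cd; right is s⁻¹·mol²·cd — different.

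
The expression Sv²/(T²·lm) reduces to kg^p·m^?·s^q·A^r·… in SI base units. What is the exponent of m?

T = Wb/m² (flux density = flux per area),
    = kg·s⁻²·A⁻¹.
So T⁻² = kg⁻²·s⁴·A².
Sv = J/kg (equivalent dose = energy per mass),
    = m²·s⁻².
So Sv² = m⁴·s⁻⁴.
lm = cd·sr = cd (luminous flux; sr is dimensionless).
So lm⁻¹ = cd⁻¹.
Combining: T⁻²·Sv²·lm⁻¹ = (kg⁻²·s⁴·A²) · (m⁴·s⁻⁴) · cd⁻¹ = kg⁻²·m⁴·A²·cd⁻¹.
The exponent of m is 4.

4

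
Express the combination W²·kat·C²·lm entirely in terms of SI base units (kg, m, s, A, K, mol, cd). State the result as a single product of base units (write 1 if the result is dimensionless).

kg²·m⁴·s⁻⁵·A²·mol·cd

W = J/s (power = energy per time),
    = kg·m²·s⁻³.
So W² = kg²·m⁴·s⁻⁶.
kat = mol/s = s⁻¹·mol (catalytic activity).
C = A·s = s·A (charge = current × time).
So C² = s²·A².
lm = cd·sr = cd (luminous flux; sr is dimensionless).
Combining: W²·kat·C²·lm = (kg²·m⁴·s⁻⁶) · (s⁻¹·mol) · (s²·A²) · cd = kg²·m⁴·s⁻⁵·A²·mol·cd.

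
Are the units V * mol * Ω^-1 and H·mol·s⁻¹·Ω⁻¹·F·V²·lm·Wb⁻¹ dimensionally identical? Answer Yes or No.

No

Left side:
  V = kg·m²·s⁻³·A⁻¹.
  Ω = kg·m²·s⁻³·A⁻².
  So Ω⁻¹ = kg⁻¹·m⁻²·s³·A².
  Combining: V·mol·Ω⁻¹ = (kg·m²·s⁻³·A⁻¹) · mol · (kg⁻¹·m⁻²·s³·A²) = A·mol.
Right side:
  H = Wb/A (inductance = flux per current),
      = kg·m²·s⁻²·A⁻².
  Ω = V/A (resistance = voltage per current),
      = kg·m²·s⁻³·A⁻².
  So Ω⁻¹ = kg⁻¹·m⁻²·s³·A².
  F = C/V (capacitance = charge per voltage),
      = A·s/(kg·m²·s⁻³·A⁻¹) (substituting C and V),
      = kg⁻¹·m⁻²·s⁴·A².
  V = W/A (potential = power per current),
      = kg·m²·s⁻³·A⁻¹.
  So V² = kg²·m⁴·s⁻⁶·A⁻².
  lm = cd·sr = cd (luminous flux; sr is dimensionless).
  Wb = V·s (flux: a volt is a weber per second),
      = kg·m²·s⁻²·A⁻¹.
  So Wb⁻¹ = kg⁻¹·m⁻²·s²·A.
  Combining: H·mol·s⁻¹·Ω⁻¹·F·V²·lm·Wb⁻¹ = (kg·m²·s⁻²·A⁻²) · mol · s⁻¹ · (kg⁻¹·m⁻²·s³·A²) · (kg⁻¹·m⁻²·s⁴·A²) · (kg²·m⁴·s⁻⁶·A⁻²) · cd · (kg⁻¹·m⁻²·s²·A) = A·mol·cd.
Left is A·mol; right is A·mol·cd — different.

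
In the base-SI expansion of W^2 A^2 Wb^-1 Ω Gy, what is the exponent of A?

W = J/s (power = energy per time),
    = kg·m²·s⁻³.
So W² = kg²·m⁴·s⁻⁶.
Wb = V·s (flux: a volt is a weber per second),
    = kg·m²·s⁻²·A⁻¹.
So Wb⁻¹ = kg⁻¹·m⁻²·s²·A.
Ω = V/A (resistance = voltage per current),
    = kg·m²·s⁻³·A⁻².
Gy = J/kg (absorbed dose = energy per mass),
    = m²·s⁻².
Combining: W²·A²·Wb⁻¹·Ω·Gy = (kg²·m⁴·s⁻⁶) · A² · (kg⁻¹·m⁻²·s²·A) · (kg·m²·s⁻³·A⁻²) · (m²·s⁻²) = kg²·m⁶·s⁻⁹·A.
The exponent of A is 1.

1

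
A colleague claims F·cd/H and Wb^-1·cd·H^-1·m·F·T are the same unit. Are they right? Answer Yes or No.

No

Left side:
  F = C/V (capacitance = charge per voltage),
      = A·s/(kg·m²·s⁻³·A⁻¹) (substituting C and V),
      = kg⁻¹·m⁻²·s⁴·A².
  H = Wb/A (inductance = flux per current),
      = kg·m²·s⁻²·A⁻².
  So H⁻¹ = kg⁻¹·m⁻²·s²·A².
  Combining: F·cd·H⁻¹ = (kg⁻¹·m⁻²·s⁴·A²) · cd · (kg⁻¹·m⁻²·s²·A²) = kg⁻²·m⁻⁴·s⁶·A⁴·cd.
Right side:
  Wb = kg·m²·s⁻²·A⁻¹.
  So Wb⁻¹ = kg⁻¹·m⁻²·s²·A.
  H = kg·m²·s⁻²·A⁻².
  So H⁻¹ = kg⁻¹·m⁻²·s²·A².
  F = kg⁻¹·m⁻²·s⁴·A².
  T = kg·s⁻²·A⁻¹.
  Combining: Wb⁻¹·cd·H⁻¹·m·F·T = (kg⁻¹·m⁻²·s²·A) · cd · (kg⁻¹·m⁻²·s²·A²) · m · (kg⁻¹·m⁻²·s⁴·A²) · (kg·s⁻²·A⁻¹) = kg⁻²·m⁻⁵·s⁶·A⁴·cd.
Left is kg⁻²·m⁻⁴·s⁶·A⁴·cd; right is kg⁻²·m⁻⁵·s⁶·A⁴·cd — different.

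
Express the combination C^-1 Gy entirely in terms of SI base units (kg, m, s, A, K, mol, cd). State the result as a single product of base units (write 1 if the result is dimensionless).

C = A·s = s·A (charge = current × time).
So C⁻¹ = s⁻¹·A⁻¹.
Gy = J/kg (absorbed dose = energy per mass),
    = m²·s⁻².
Combining: C⁻¹·Gy = (s⁻¹·A⁻¹) · (m²·s⁻²) = m²·s⁻³·A⁻¹.

m²·s⁻³·A⁻¹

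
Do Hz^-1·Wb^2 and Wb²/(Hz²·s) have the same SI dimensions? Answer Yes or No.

Yes

Left side:
  Hz = 1/s = s⁻¹ (frequency is cycles per second).
  So Hz⁻¹ = s.
  Wb = V·s (flux: a volt is a weber per second),
      = kg·m²·s⁻²·A⁻¹.
  So Wb² = kg²·m⁴·s⁻⁴·A⁻².
  Combining: Hz⁻¹·Wb² = s · (kg²·m⁴·s⁻⁴·A⁻²) = kg²·m⁴·s⁻³·A⁻².
Right side:
  Wb = V·s (flux: a volt is a weber per second),
      = kg·m²·s⁻²·A⁻¹.
  So Wb² = kg²·m⁴·s⁻⁴·A⁻².
  Hz = 1/s = s⁻¹ (frequency is cycles per second).
  So Hz⁻² = s².
  Combining: Wb²·Hz⁻²·s⁻¹ = (kg²·m⁴·s⁻⁴·A⁻²) · s² · s⁻¹ = kg²·m⁴·s⁻³·A⁻².
Both reduce to kg²·m⁴·s⁻³·A⁻².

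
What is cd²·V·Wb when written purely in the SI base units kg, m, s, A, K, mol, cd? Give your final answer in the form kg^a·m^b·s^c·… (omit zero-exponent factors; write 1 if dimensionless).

V = W/A (potential = power per current),
    = kg·m²·s⁻³·A⁻¹.
Wb = V·s (flux: a volt is a weber per second),
    = kg·m²·s⁻²·A⁻¹.
Combining: cd²·V·Wb = cd² · (kg·m²·s⁻³·A⁻¹) · (kg·m²·s⁻²·A⁻¹) = kg²·m⁴·s⁻⁵·A⁻²·cd².

kg²·m⁴·s⁻⁵·A⁻²·cd²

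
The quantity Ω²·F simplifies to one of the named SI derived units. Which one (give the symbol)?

H

Ω = kg·m²·s⁻³·A⁻².
So Ω² = kg²·m⁴·s⁻⁶·A⁻⁴.
F = kg⁻¹·m⁻²·s⁴·A².
Combining: Ω²·F = (kg²·m⁴·s⁻⁶·A⁻⁴) · (kg⁻¹·m⁻²·s⁴·A²) = kg·m²·s⁻²·A⁻².
kg·m²·s⁻²·A⁻² is the base-SI form of the henry.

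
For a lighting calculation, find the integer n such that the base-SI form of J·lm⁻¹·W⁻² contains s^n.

J = kg·m²·s⁻².
lm = cd.
So lm⁻¹ = cd⁻¹.
W = kg·m²·s⁻³.
So W⁻² = kg⁻²·m⁻⁴·s⁶.
Combining: J·lm⁻¹·W⁻² = (kg·m²·s⁻²) · cd⁻¹ · (kg⁻²·m⁻⁴·s⁶) = kg⁻¹·m⁻²·s⁴·cd⁻¹.
The exponent of s is 4.

4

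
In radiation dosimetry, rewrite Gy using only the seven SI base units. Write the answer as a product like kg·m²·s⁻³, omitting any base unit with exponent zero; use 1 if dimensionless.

Gy = J/kg (absorbed dose = energy per mass),
    = m²·s⁻².

m²·s⁻²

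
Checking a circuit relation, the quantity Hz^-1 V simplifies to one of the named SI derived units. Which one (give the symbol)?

Wb

Hz = s⁻¹.
So Hz⁻¹ = s.
V = kg·m²·s⁻³·A⁻¹.
Combining: Hz⁻¹·V = s · (kg·m²·s⁻³·A⁻¹) = kg·m²·s⁻²·A⁻¹.
kg·m²·s⁻²·A⁻¹ is the base-SI form of the weber.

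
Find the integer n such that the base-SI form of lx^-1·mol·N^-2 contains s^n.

4

lx = lm/m² (illuminance = luminous flux per area),
    = m⁻²·cd.
So lx⁻¹ = m²·cd⁻¹.
N = kg·m/s² = kg·m·s⁻² (force = mass × acceleration).
So N⁻² = kg⁻²·m⁻²·s⁴.
Combining: lx⁻¹·mol·N⁻² = (m²·cd⁻¹) · mol · (kg⁻²·m⁻²·s⁴) = kg⁻²·s⁴·mol·cd⁻¹.
The exponent of s is 4.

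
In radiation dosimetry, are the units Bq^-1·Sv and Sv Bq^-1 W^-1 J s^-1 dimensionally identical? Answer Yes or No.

Yes

Left side:
  Bq = 1/s = s⁻¹ (activity is decays per second).
  So Bq⁻¹ = s.
  Sv = J/kg (equivalent dose = energy per mass),
      = m²·s⁻².
  Combining: Bq⁻¹·Sv = s · (m²·s⁻²) = m²·s⁻¹.
Right side:
  Sv = m²·s⁻².
  Bq = s⁻¹.
  So Bq⁻¹ = s.
  W = kg·m²·s⁻³.
  So W⁻¹ = kg⁻¹·m⁻²·s³.
  J = kg·m²·s⁻².
  Combining: Sv·Bq⁻¹·W⁻¹·J·s⁻¹ = (m²·s⁻²) · s · (kg⁻¹·m⁻²·s³) · (kg·m²·s⁻²) · s⁻¹ = m²·s⁻¹.
Both reduce to m²·s⁻¹.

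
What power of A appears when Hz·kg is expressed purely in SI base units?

0

Hz = s⁻¹.
Combining: Hz·kg = s⁻¹ · kg = kg·s⁻¹.
The exponent of A is 0.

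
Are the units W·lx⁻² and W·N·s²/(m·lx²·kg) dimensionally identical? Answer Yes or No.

Yes

Left side:
  W = kg·m²·s⁻³.
  lx = m⁻²·cd.
  So lx⁻² = m⁴·cd⁻².
  Combining: W·lx⁻² = (kg·m²·s⁻³) · (m⁴·cd⁻²) = kg·m⁶·s⁻³·cd⁻².
Right side:
  W = kg·m²·s⁻³.
  lx = m⁻²·cd.
  So lx⁻² = m⁴·cd⁻².
  N = kg·m·s⁻².
  Combining: W·m⁻¹·lx⁻²·N·kg⁻¹·s² = (kg·m²·s⁻³) · m⁻¹ · (m⁴·cd⁻²) · (kg·m·s⁻²) · kg⁻¹ · s² = kg·m⁶·s⁻³·cd⁻².
Both reduce to kg·m⁶·s⁻³·cd⁻².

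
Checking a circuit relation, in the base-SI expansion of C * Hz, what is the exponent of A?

1

C = s·A.
Hz = s⁻¹.
Combining: C·Hz = (s·A) · s⁻¹ = A.
The exponent of A is 1.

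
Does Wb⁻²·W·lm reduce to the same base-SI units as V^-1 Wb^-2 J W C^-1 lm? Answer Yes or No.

Left side:
  Wb = V·s (flux: a volt is a weber per second),
      = kg·m²·s⁻²·A⁻¹.
  So Wb⁻² = kg⁻²·m⁻⁴·s⁴·A².
  W = J/s (power = energy per time),
      = kg·m²·s⁻³.
  lm = cd·sr = cd (luminous flux; sr is dimensionless).
  Combining: Wb⁻²·W·lm = (kg⁻²·m⁻⁴·s⁴·A²) · (kg·m²·s⁻³) · cd = kg⁻¹·m⁻²·s·A²·cd.
Right side:
  V = W/A (potential = power per current),
      = kg·m²·s⁻³·A⁻¹.
  So V⁻¹ = kg⁻¹·m⁻²·s³·A.
  Wb = V·s (flux: a volt is a weber per second),
      = kg·m²·s⁻²·A⁻¹.
  So Wb⁻² = kg⁻²·m⁻⁴·s⁴·A².
  J = N·m (work = force × distance),
      = kg·m²·s⁻².
  W = J/s (power = energy per time),
      = kg·m²·s⁻³.
  C = A·s = s·A (charge = current × time).
  So C⁻¹ = s⁻¹·A⁻¹.
  lm = cd·sr = cd (luminous flux; sr is dimensionless).
  Combining: V⁻¹·Wb⁻²·J·W·C⁻¹·lm = (kg⁻¹·m⁻²·s³·A) · (kg⁻²·m⁻⁴·s⁴·A²) · (kg·m²·s⁻²) · (kg·m²·s⁻³) · (s⁻¹·A⁻¹) · cd = kg⁻¹·m⁻²·s·A²·cd.
Both reduce to kg⁻¹·m⁻²·s·A²·cd.

Yes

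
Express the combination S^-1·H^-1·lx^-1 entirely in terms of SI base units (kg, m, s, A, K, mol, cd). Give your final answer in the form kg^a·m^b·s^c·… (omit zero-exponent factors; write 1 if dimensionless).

m²·s⁻¹·cd⁻¹

S = 1/Ω (conductance is reciprocal resistance),
    = kg⁻¹·m⁻²·s³·A².
So S⁻¹ = kg·m²·s⁻³·A⁻².
H = Wb/A (inductance = flux per current),
    = kg·m²·s⁻²·A⁻².
So H⁻¹ = kg⁻¹·m⁻²·s²·A².
lx = lm/m² (illuminance = luminous flux per area),
    = m⁻²·cd.
So lx⁻¹ = m²·cd⁻¹.
Combining: S⁻¹·H⁻¹·lx⁻¹ = (kg·m²·s⁻³·A⁻²) · (kg⁻¹·m⁻²·s²·A²) · (m²·cd⁻¹) = m²·s⁻¹·cd⁻¹.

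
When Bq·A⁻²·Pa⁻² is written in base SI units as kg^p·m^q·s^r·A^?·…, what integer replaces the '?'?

Bq = 1/s = s⁻¹ (activity is decays per second).
Pa = N/m² (pressure = force per area),
    = kg·m⁻¹·s⁻².
So Pa⁻² = kg⁻²·m²·s⁴.
Combining: Bq·A⁻²·Pa⁻² = s⁻¹ · A⁻² · (kg⁻²·m²·s⁴) = kg⁻²·m²·s³·A⁻².
The exponent of A is -2.

-2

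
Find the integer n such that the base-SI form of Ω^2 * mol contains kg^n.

2

Ω = V/A (resistance = voltage per current),
    = kg·m²·s⁻³·A⁻².
So Ω² = kg²·m⁴·s⁻⁶·A⁻⁴.
Combining: Ω²·mol = (kg²·m⁴·s⁻⁶·A⁻⁴) · mol = kg²·m⁴·s⁻⁶·A⁻⁴·mol.
The exponent of kg is 2.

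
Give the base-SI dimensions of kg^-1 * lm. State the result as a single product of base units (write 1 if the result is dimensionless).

kg⁻¹·cd

lm = cd·sr = cd (luminous flux; sr is dimensionless).
Combining: kg⁻¹·lm = kg⁻¹ · cd = kg⁻¹·cd.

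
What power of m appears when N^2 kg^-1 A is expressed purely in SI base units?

2

N = kg·m·s⁻².
So N² = kg²·m²·s⁻⁴.
Combining: N²·kg⁻¹·A = (kg²·m²·s⁻⁴) · kg⁻¹ · A = kg·m²·s⁻⁴·A.
The exponent of m is 2.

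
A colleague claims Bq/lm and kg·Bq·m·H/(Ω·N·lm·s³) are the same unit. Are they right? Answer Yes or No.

Left side:
  Bq = 1/s = s⁻¹ (activity is decays per second).
  lm = cd·sr = cd (luminous flux; sr is dimensionless).
  So lm⁻¹ = cd⁻¹.
  Combining: Bq·lm⁻¹ = s⁻¹ · cd⁻¹ = s⁻¹·cd⁻¹.
Right side:
  Bq = 1/s = s⁻¹ (activity is decays per second).
  Ω = V/A (resistance = voltage per current),
      = kg·m²·s⁻³·A⁻².
  So Ω⁻¹ = kg⁻¹·m⁻²·s³·A².
  N = kg·m/s² = kg·m·s⁻² (force = mass × acceleration).
  So N⁻¹ = kg⁻¹·m⁻¹·s².
  lm = cd·sr = cd (luminous flux; sr is dimensionless).
  So lm⁻¹ = cd⁻¹.
  H = Wb/A (inductance = flux per current),
      = kg·m²·s⁻²·A⁻².
  Combining: kg·Bq·Ω⁻¹·N⁻¹·m·lm⁻¹·s⁻³·H = kg · s⁻¹ · (kg⁻¹·m⁻²·s³·A²) · (kg⁻¹·m⁻¹·s²) · m · cd⁻¹ · s⁻³ · (kg·m²·s⁻²·A⁻²) = s⁻¹·cd⁻¹.
Both reduce to s⁻¹·cd⁻¹.

Yes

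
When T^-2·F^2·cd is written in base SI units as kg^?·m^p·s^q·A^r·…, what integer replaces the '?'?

T = kg·s⁻²·A⁻¹.
So T⁻² = kg⁻²·s⁴·A².
F = kg⁻¹·m⁻²·s⁴·A².
So F² = kg⁻²·m⁻⁴·s⁸·A⁴.
Combining: T⁻²·F²·cd = (kg⁻²·s⁴·A²) · (kg⁻²·m⁻⁴·s⁸·A⁴) · cd = kg⁻⁴·m⁻⁴·s¹²·A⁶·cd.
The exponent of kg is -4.

-4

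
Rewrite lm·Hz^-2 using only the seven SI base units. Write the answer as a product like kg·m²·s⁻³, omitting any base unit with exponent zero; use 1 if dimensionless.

lm = cd·sr = cd (luminous flux; sr is dimensionless).
Hz = 1/s = s⁻¹ (frequency is cycles per second).
So Hz⁻² = s².
Combining: lm·Hz⁻² = cd · s² = s²·cd.

s²·cd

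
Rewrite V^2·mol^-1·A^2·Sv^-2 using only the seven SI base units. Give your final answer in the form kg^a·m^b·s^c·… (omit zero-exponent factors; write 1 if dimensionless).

V = W/A (potential = power per current),
    = kg·m²·s⁻³·A⁻¹.
So V² = kg²·m⁴·s⁻⁶·A⁻².
Sv = J/kg (equivalent dose = energy per mass),
    = m²·s⁻².
So Sv⁻² = m⁻⁴·s⁴.
Combining: V²·mol⁻¹·A²·Sv⁻² = (kg²·m⁴·s⁻⁶·A⁻²) · mol⁻¹ · A² · (m⁻⁴·s⁴) = kg²·s⁻²·mol⁻¹.

kg²·s⁻²·mol⁻¹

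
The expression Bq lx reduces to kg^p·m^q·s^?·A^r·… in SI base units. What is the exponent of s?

-1

Bq = s⁻¹.
lx = m⁻²·cd.
Combining: Bq·lx = s⁻¹ · (m⁻²·cd) = m⁻²·s⁻¹·cd.
The exponent of s is -1.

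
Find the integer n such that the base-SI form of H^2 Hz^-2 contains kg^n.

2

H = kg·m²·s⁻²·A⁻².
So H² = kg²·m⁴·s⁻⁴·A⁻⁴.
Hz = s⁻¹.
So Hz⁻² = s².
Combining: H²·Hz⁻² = (kg²·m⁴·s⁻⁴·A⁻⁴) · s² = kg²·m⁴·s⁻²·A⁻⁴.
The exponent of kg is 2.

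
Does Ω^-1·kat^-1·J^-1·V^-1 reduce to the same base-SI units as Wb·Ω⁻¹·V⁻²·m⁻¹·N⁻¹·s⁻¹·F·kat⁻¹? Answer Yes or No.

No

Left side:
  Ω = V/A (resistance = voltage per current),
      = kg·m²·s⁻³·A⁻².
  So Ω⁻¹ = kg⁻¹·m⁻²·s³·A².
  kat = mol/s = s⁻¹·mol (catalytic activity).
  So kat⁻¹ = s·mol⁻¹.
  J = N·m (work = force × distance),
      = kg·m²·s⁻².
  So J⁻¹ = kg⁻¹·m⁻²·s².
  V = W/A (potential = power per current),
      = kg·m²·s⁻³·A⁻¹.
  So V⁻¹ = kg⁻¹·m⁻²·s³·A.
  Combining: Ω⁻¹·kat⁻¹·J⁻¹·V⁻¹ = (kg⁻¹·m⁻²·s³·A²) · (s·mol⁻¹) · (kg⁻¹·m⁻²·s²) · (kg⁻¹·m⁻²·s³·A) = kg⁻³·m⁻⁶·s⁹·A³·mol⁻¹.
Right side:
  Wb = kg·m²·s⁻²·A⁻¹.
  Ω = kg·m²·s⁻³·A⁻².
  So Ω⁻¹ = kg⁻¹·m⁻²·s³·A².
  V = kg·m²·s⁻³·A⁻¹.
  So V⁻² = kg⁻²·m⁻⁴·s⁶·A².
  N = kg·m·s⁻².
  So N⁻¹ = kg⁻¹·m⁻¹·s².
  F = kg⁻¹·m⁻²·s⁴·A².
  kat = s⁻¹·mol.
  So kat⁻¹ = s·mol⁻¹.
  Combining: Wb·Ω⁻¹·V⁻²·m⁻¹·N⁻¹·s⁻¹·F·kat⁻¹ = (kg·m²·s⁻²·A⁻¹) · (kg⁻¹·m⁻²·s³·A²) · (kg⁻²·m⁻⁴·s⁶·A²) · m⁻¹ · (kg⁻¹·m⁻¹·s²) · s⁻¹ · (kg⁻¹·m⁻²·s⁴·A²) · (s·mol⁻¹) = kg⁻⁴·m⁻⁸·s¹³·A⁵·mol⁻¹.
Left is kg⁻³·m⁻⁶·s⁹·A³·mol⁻¹; right is kg⁻⁴·m⁻⁸·s¹³·A⁵·mol⁻¹ — different.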